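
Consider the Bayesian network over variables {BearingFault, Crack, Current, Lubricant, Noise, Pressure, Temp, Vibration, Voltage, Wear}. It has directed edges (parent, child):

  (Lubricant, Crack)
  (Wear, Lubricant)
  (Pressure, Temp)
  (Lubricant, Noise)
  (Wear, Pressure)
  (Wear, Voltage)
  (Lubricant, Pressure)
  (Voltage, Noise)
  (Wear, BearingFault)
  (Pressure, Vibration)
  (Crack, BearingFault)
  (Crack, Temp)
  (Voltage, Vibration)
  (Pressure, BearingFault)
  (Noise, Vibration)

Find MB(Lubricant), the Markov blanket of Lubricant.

Lubricant's children: Crack, Noise, Pressure.
Lubricant has parent Wear.
Parents of each child, excluding Lubricant:
  Pressure's other parent is Wear.
  Crack: no additional parents.
  Noise also has parent Voltage.
Union: {Wear} ∪ {Crack, Noise, Pressure} ∪ {Voltage, Wear} = {Crack, Noise, Pressure, Voltage, Wear}.

{Crack, Noise, Pressure, Voltage, Wear}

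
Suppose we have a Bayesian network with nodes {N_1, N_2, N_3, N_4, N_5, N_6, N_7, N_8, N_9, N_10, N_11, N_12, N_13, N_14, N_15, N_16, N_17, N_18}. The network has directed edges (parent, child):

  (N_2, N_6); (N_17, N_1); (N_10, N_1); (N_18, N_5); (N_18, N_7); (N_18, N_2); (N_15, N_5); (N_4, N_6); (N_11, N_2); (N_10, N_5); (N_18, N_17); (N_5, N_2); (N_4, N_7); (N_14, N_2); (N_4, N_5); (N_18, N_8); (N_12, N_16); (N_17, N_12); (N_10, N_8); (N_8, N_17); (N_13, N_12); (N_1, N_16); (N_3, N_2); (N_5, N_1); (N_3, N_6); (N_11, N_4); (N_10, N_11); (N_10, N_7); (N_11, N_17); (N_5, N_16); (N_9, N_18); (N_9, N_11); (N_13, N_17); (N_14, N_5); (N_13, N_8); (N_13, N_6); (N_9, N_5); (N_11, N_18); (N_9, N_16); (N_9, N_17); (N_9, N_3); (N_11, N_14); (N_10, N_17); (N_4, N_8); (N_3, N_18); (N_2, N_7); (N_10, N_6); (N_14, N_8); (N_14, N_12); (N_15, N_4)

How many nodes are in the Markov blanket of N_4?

N_4 has parents N_11, N_15.
N_4's children: N_5, N_6, N_7, N_8.
Co-parents of N_4 (other parents of its children):
  N_5: N_9, N_10, N_14, N_15, N_18
  N_8: N_10, N_13, N_14, N_18
  N_7: N_2, N_10, N_18
  N_6: N_2, N_3, N_10, N_13
MB(N_4) = {N_2, N_3, N_5, N_6, N_7, N_8, N_9, N_10, N_11, N_13, N_14, N_15, N_18}, which has 13 nodes.

13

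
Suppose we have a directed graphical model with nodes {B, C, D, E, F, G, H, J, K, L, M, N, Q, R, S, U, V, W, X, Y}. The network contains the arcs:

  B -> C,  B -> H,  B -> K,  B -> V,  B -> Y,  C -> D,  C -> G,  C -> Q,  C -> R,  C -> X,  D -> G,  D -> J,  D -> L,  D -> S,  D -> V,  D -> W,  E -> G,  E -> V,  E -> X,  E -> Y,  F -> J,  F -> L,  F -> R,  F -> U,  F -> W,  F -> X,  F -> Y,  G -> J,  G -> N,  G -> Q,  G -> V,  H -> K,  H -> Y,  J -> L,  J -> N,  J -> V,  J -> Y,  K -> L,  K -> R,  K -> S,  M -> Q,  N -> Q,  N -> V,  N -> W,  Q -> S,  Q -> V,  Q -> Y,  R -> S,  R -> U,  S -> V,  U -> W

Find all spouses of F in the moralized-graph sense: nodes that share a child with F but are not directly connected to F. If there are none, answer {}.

{B, C, D, E, G, H, K, N, Q}

Children of F: J, L, R, U, W, X, Y.
  parents(J) \ {F} = {D, G}.
  parents(L) \ {F} = {D, J, K}.
  parents(R) \ {F} = {C, K}.
  U's other parent is R.
  W also has parents D, N, U.
  X's other parents are C, E.
  Y's other parents are B, E, H, J, Q.
Excluding nodes already adjacent to F (J, L, R, U, W, X, Y), the co-parent-only contribution is {B, C, D, E, G, H, K, N, Q}.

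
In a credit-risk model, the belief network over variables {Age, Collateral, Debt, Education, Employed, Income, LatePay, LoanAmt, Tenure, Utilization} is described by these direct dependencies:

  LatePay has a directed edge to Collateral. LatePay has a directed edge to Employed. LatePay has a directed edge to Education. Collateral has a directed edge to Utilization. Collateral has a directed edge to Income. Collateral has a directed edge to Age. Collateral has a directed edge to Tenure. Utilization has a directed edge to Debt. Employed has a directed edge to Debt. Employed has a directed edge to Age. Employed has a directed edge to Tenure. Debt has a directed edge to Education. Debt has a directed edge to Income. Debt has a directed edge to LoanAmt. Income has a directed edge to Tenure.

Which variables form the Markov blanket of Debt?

{Collateral, Education, Employed, Income, LatePay, LoanAmt, Utilization}

Debt's children: Education, Income, LoanAmt.
Debt has parents Employed, Utilization.
Other parents of Debt's children:
  Education: LatePay
  Income: Collateral
  LoanAmt: —
So the Markov blanket of Debt is {Collateral, Education, Employed, Income, LatePay, LoanAmt, Utilization}.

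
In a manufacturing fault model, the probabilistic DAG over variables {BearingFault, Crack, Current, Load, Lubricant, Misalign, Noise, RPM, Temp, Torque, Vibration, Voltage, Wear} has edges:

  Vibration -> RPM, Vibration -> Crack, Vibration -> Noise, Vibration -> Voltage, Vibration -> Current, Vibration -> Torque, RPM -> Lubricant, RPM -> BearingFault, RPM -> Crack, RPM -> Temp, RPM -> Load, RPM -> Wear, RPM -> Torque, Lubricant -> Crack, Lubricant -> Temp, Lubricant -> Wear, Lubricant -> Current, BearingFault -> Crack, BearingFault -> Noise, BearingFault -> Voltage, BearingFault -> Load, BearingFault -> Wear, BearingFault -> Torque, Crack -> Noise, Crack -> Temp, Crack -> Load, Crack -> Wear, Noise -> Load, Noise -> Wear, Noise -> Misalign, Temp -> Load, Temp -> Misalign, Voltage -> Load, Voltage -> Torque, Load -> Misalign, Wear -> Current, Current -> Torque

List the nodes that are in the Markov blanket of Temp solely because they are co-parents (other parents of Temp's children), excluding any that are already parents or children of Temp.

Children of Temp: Load, Misalign.
  Load's other parents are BearingFault, Crack, Noise, RPM, Voltage.
  Misalign also has parents Load, Noise.
Excluding nodes already adjacent to Temp (Crack, Load, Lubricant, Misalign, RPM), the co-parent-only contribution is {BearingFault, Noise, Voltage}.

{BearingFault, Noise, Voltage}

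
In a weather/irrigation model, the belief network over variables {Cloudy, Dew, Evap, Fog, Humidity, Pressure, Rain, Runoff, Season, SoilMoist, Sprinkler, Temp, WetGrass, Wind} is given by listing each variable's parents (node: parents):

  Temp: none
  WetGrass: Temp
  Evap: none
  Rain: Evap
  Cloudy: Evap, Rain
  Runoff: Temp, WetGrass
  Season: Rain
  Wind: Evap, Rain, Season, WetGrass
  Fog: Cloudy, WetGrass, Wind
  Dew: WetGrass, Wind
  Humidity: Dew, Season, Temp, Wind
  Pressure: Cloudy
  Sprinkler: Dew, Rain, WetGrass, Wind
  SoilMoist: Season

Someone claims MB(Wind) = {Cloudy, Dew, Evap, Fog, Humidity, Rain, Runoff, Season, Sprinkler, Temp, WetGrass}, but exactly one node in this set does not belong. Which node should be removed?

Runoff

A node's Markov blanket = Pa ∪ Ch ∪ (parents of Ch other than the node itself).
Children of Wind: Dew, Fog, Humidity, Sprinkler.
Parents of Wind: Evap, Rain, Season, WetGrass.
Other parents of Wind's children:
  Fog: Cloudy, WetGrass
  Dew: WetGrass
  Humidity: Dew, Season, Temp
  Sprinkler: Dew, Rain, WetGrass
MB(Wind) = {Cloudy, Dew, Evap, Fog, Humidity, Rain, Season, Sprinkler, Temp, WetGrass}.
Runoff is neither a parent, child, nor co-parent of Wind, so it does not belong.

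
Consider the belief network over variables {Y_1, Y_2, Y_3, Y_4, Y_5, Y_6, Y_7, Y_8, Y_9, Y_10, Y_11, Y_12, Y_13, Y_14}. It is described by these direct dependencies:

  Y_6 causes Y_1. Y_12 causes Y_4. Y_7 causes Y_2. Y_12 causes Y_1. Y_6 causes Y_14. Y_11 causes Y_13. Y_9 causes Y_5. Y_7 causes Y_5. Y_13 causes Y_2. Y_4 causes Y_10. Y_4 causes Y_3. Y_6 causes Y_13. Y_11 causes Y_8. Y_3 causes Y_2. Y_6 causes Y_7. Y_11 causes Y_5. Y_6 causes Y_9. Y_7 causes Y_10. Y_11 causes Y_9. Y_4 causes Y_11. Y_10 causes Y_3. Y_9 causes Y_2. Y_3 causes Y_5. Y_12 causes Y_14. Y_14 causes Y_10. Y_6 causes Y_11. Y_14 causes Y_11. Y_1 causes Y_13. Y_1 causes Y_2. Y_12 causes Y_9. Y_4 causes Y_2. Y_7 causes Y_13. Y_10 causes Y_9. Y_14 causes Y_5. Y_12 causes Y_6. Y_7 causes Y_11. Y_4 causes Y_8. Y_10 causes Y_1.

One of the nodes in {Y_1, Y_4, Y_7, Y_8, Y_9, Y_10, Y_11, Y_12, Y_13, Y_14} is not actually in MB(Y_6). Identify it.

Y_8

By definition, MB(Y_6) is built from Y_6's parents, Y_6's children, and the co-parents of Y_6.
Y_6 has parent Y_12.
Y_6 has children Y_1, Y_7, Y_9, Y_11, Y_13, Y_14.
Co-parents of Y_6 (other parents of its children):
  Y_7: no additional parents.
  Y_14 also has parent Y_12.
  parents(Y_11) \ {Y_6} = {Y_4, Y_7, Y_14}.
  parents(Y_1) \ {Y_6} = {Y_10, Y_12}.
  parents(Y_13) \ {Y_6} = {Y_1, Y_7, Y_11}.
  parents(Y_9) \ {Y_6} = {Y_10, Y_11, Y_12}.
MB(Y_6) = {Y_1, Y_4, Y_7, Y_9, Y_10, Y_11, Y_12, Y_13, Y_14}.
Y_8 is neither a parent, child, nor co-parent of Y_6, so it does not belong.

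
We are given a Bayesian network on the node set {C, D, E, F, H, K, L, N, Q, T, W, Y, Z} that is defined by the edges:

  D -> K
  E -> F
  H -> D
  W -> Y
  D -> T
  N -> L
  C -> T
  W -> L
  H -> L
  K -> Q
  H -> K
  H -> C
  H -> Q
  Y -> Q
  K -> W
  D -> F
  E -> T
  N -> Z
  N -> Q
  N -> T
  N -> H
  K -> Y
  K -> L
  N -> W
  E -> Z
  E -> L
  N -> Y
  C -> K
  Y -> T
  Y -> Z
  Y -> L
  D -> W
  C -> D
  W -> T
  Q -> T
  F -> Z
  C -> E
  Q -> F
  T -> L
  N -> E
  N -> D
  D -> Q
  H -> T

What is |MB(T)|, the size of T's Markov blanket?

The Markov blanket of a node is its parents, its children, and the other parents of its children.
Parents of T: C, D, E, H, N, Q, W, Y.
Ch(T) = {L}.
Parents of each child, excluding T:
  parents(L) \ {T} = {E, H, K, N, W, Y}.
MB(T) = {C, D, E, H, K, L, N, Q, W, Y}, which has 10 nodes.

10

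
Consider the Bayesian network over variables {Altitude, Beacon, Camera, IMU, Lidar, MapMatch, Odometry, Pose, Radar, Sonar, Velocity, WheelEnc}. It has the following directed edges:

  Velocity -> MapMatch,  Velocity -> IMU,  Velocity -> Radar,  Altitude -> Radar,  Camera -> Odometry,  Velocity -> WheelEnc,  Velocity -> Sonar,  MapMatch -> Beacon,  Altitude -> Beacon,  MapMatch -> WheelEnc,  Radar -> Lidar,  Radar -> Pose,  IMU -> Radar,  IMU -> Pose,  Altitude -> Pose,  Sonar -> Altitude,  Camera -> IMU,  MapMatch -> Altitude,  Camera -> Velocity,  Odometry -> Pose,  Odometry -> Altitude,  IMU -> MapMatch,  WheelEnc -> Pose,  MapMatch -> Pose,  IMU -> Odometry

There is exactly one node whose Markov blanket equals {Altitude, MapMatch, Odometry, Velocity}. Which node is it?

Sonar

The target node must have every member of {Altitude, MapMatch, Odometry, Velocity} as a parent, child, or co-parent, and no others.
Parents of Sonar: Velocity; children: Altitude; co-parents: MapMatch, Odometry.
These exactly cover the given set, so the node is Sonar.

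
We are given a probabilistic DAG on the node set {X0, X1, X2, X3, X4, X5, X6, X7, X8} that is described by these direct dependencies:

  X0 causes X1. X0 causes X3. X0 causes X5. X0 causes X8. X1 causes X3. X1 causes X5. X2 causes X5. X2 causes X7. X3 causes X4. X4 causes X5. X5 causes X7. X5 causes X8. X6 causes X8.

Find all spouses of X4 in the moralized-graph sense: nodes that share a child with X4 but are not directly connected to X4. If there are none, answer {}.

{X0, X1, X2}

Children of X4: X5.
  X5: X0, X1, X2
Excluding nodes already adjacent to X4 (X3, X5), the co-parent-only contribution is {X0, X1, X2}.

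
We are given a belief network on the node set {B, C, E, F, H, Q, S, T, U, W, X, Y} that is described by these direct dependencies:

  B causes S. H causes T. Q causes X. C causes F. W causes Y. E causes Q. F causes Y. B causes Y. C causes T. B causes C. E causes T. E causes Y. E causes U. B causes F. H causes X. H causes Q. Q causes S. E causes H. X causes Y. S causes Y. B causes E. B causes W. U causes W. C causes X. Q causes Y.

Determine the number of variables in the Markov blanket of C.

A node's Markov blanket = Pa ∪ Ch ∪ (parents of Ch other than the node itself).
Parents of C: B.
C's children: F, T, X.
Co-parents of C (other parents of its children):
  F's other parent is B.
  T also has parents E, H.
  X also has parents H, Q.
MB(C) = {B, E, F, H, Q, T, X}, which has 7 nodes.

7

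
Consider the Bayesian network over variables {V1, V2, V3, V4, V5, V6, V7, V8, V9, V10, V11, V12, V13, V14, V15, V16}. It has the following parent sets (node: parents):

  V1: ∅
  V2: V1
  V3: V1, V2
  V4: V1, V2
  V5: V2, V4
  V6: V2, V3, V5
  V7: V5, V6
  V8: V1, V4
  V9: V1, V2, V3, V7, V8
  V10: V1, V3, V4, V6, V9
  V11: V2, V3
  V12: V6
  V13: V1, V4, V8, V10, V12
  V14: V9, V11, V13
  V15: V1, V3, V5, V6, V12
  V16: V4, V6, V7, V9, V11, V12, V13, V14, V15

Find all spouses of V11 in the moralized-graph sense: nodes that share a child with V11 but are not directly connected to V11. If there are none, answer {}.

Children of V11: V14, V16.
  parents(V14) \ {V11} = {V9, V13}.
  V16 also has parents V4, V6, V7, V9, V12, V13, V14, V15.
Excluding nodes already adjacent to V11 (V2, V3, V14, V16), the co-parent-only contribution is {V4, V6, V7, V9, V12, V13, V15}.

{V4, V6, V7, V9, V12, V13, V15}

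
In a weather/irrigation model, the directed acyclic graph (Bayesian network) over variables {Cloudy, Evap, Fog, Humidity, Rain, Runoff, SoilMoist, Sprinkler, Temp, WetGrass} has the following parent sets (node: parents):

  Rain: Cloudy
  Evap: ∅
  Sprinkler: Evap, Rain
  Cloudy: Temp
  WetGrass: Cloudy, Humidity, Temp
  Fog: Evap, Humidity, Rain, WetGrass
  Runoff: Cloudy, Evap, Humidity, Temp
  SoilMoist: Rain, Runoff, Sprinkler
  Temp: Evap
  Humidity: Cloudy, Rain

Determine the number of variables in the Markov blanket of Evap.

8

By definition, MB(Evap) is built from Evap's parents, Evap's children, and the co-parents of Evap.
Pa(Evap) = {}.
Evap's children: Fog, Runoff, Sprinkler, Temp.
Co-parents of Evap (other parents of its children):
  Temp has no other parent.
  Runoff's other parents are Cloudy, Humidity, Temp.
  Fog also has parents Humidity, Rain, WetGrass.
  Sprinkler also has parent Rain.
MB(Evap) = {Cloudy, Fog, Humidity, Rain, Runoff, Sprinkler, Temp, WetGrass}, which has 8 nodes.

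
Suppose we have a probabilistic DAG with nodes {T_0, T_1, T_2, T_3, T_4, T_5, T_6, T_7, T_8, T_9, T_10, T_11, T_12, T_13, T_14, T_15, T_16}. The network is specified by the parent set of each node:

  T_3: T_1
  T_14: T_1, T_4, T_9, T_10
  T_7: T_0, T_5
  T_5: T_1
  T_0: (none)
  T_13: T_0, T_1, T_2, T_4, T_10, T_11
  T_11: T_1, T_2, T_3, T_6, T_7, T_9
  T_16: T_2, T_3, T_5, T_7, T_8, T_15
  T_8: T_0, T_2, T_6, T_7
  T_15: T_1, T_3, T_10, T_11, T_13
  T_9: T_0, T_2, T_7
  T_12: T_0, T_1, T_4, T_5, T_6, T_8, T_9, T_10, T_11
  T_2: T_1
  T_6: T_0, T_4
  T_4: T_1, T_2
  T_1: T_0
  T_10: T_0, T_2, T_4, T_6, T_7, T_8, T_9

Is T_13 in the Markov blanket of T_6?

Recall MB(v) = parents ∪ children ∪ spouses, where spouses are the other parents of v's children.
T_6's parents: T_0, T_4.
T_6's children: T_8, T_10, T_11, T_12.
For each child, the remaining parents (spouses of T_6):
  T_8: T_0, T_2, T_7
  T_10: T_0, T_2, T_4, T_7, T_8, T_9
  T_11: T_1, T_2, T_3, T_7, T_9
  T_12: T_0, T_1, T_4, T_5, T_8, T_9, T_10, T_11
MB(T_6) = {T_0, T_1, T_2, T_3, T_4, T_5, T_7, T_8, T_9, T_10, T_11, T_12}; T_13 is not in this set.

No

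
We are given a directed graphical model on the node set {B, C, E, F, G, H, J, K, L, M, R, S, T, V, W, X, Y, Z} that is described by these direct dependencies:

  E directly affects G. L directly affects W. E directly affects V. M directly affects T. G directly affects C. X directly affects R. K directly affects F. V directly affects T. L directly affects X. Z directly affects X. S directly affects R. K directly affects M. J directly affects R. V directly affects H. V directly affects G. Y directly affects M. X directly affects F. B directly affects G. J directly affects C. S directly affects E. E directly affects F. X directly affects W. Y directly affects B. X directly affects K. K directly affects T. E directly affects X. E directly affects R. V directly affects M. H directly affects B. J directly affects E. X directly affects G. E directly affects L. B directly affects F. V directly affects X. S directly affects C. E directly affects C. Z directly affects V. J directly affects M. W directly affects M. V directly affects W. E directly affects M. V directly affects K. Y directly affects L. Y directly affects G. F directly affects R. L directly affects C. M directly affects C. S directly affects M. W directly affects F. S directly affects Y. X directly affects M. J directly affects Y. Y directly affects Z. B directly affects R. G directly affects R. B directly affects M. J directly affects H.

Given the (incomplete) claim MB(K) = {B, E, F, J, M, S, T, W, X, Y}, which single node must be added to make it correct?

The Markov blanket of a node is its parents, its children, and the other parents of its children.
Pa(K) = {V, X}.
K's children: F, M, T.
Parents of each child, excluding K:
  M also has parents B, E, J, S, V, W, X, Y.
  F also has parents B, E, W, X.
  parents(T) \ {K} = {M, V}.
MB(K) = {B, E, F, J, M, S, T, V, W, X, Y}.
Comparing with the claimed set, V is missing.

V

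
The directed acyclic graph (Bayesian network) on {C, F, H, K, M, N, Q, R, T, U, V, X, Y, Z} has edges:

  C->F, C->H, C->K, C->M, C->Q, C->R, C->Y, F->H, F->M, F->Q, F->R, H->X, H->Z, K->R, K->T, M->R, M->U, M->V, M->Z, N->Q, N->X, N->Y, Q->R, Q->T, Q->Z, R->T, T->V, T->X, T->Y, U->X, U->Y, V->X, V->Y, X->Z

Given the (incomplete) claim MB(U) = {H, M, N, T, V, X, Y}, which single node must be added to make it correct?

C

U's children: X, Y.
Pa(U) = {M}.
For each child, the remaining parents (spouses of U):
  X also has parents H, N, T, V.
  Y also has parents C, N, T, V.
MB(U) = {C, H, M, N, T, V, X, Y}.
Comparing with the claimed set, C is missing.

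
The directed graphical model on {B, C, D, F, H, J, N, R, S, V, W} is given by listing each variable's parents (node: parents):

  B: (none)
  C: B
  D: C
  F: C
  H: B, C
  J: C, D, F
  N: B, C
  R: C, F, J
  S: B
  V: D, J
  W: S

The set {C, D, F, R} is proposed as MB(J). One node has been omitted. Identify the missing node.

Recall MB(v) = parents ∪ children ∪ spouses, where spouses are the other parents of v's children.
Parents of J: C, D, F.
Ch(J) = {R, V}.
Co-parents of J (other parents of its children):
  parents(R) \ {J} = {C, F}.
  V's other parent is D.
MB(J) = {C, D, F, R, V}.
Comparing with the claimed set, V is missing.

V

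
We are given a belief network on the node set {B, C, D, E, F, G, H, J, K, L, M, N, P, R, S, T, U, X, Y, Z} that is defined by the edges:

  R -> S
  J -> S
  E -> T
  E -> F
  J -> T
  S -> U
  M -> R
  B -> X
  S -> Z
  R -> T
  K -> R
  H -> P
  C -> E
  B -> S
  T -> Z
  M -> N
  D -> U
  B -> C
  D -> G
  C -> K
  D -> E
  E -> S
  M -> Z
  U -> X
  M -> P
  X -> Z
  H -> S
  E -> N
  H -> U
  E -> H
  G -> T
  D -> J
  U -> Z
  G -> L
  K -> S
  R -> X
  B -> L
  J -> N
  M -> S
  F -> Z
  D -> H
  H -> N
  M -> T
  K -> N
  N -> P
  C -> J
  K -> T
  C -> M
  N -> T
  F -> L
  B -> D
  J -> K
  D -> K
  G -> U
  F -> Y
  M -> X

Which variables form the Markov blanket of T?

{E, F, G, J, K, M, N, R, S, U, X, Z}

Parents of T: E, G, J, K, M, N, R.
T's children: Z.
Co-parents of T (other parents of its children):
  Z's other parents are F, M, S, U, X.
Taking the union gives {E, F, G, J, K, M, N, R, S, U, X, Z}.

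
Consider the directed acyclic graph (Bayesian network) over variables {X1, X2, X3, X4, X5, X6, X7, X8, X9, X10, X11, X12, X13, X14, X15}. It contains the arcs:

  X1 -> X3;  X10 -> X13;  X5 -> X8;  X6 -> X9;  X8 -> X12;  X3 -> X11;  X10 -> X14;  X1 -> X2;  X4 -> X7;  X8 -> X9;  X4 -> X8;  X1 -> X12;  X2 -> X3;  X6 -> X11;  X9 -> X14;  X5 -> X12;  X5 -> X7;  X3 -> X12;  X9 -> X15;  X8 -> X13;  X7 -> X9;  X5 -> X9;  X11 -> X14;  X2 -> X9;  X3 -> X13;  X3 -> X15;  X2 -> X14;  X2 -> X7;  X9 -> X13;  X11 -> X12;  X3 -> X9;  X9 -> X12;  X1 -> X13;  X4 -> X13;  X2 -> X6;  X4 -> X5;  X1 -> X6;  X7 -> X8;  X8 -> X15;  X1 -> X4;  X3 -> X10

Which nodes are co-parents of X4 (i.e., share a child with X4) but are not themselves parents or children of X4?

Children of X4: X5, X7, X8, X13.
  X5: no additional parents.
  parents(X7) \ {X4} = {X2, X5}.
  X8 also has parents X5, X7.
  X13 also has parents X1, X3, X8, X9, X10.
Excluding nodes already adjacent to X4 (X1, X5, X7, X8, X13), the co-parent-only contribution is {X2, X3, X9, X10}.

{X2, X3, X9, X10}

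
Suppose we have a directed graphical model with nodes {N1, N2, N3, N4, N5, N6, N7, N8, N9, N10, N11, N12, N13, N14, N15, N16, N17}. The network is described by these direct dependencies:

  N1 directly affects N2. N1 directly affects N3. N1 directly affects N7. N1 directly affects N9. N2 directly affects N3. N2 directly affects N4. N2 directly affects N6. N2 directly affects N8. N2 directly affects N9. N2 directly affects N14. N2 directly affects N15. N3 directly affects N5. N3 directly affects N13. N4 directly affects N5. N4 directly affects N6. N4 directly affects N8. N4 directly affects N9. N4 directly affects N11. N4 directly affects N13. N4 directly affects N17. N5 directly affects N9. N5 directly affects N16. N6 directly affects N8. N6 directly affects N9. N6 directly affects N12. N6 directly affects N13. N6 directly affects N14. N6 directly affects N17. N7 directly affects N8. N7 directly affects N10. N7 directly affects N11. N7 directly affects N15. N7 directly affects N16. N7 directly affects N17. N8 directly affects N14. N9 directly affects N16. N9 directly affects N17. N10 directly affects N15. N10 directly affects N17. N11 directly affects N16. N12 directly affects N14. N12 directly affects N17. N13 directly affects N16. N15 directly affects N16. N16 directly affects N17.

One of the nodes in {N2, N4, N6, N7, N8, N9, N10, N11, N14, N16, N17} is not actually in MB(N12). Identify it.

N12 has parent N6.
Ch(N12) = {N14, N17}.
Other parents of N12's children:
  N14: N2, N6, N8
  N17: N4, N6, N7, N9, N10, N16
MB(N12) = {N2, N4, N6, N7, N8, N9, N10, N14, N16, N17}.
N11 is neither a parent, child, nor co-parent of N12, so it does not belong.

N11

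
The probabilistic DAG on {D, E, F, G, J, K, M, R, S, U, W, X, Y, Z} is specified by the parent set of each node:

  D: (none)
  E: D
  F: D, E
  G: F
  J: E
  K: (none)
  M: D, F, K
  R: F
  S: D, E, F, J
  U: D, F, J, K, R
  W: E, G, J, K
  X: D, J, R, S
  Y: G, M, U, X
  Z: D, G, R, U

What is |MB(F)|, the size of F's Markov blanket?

9

F has children G, M, R, S, U.
Pa(F) = {D, E}.
For each child, the remaining parents (spouses of F):
  G has no other parent.
  parents(M) \ {F} = {D, K}.
  R has no other parent.
  S's other parents are D, E, J.
  parents(U) \ {F} = {D, J, K, R}.
MB(F) = {D, E, G, J, K, M, R, S, U}, which has 9 nodes.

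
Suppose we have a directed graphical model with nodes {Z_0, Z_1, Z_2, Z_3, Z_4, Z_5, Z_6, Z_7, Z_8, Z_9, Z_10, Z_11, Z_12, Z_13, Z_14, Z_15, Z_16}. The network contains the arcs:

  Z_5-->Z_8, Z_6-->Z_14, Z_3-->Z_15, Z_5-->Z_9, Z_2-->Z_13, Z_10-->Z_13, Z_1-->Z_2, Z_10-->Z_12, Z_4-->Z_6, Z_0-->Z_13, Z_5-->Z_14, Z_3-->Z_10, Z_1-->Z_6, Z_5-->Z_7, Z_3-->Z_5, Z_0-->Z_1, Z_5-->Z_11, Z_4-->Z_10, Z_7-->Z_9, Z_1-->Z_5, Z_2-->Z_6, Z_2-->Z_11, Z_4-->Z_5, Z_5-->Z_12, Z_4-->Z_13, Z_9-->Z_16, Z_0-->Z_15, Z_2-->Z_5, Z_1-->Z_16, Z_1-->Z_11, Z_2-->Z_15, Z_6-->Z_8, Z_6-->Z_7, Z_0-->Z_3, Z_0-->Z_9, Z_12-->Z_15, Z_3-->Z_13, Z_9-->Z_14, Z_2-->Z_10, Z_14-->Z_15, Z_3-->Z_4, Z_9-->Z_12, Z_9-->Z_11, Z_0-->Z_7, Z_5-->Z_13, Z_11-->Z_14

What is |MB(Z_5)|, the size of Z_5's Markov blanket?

Recall MB(v) = parents ∪ children ∪ spouses, where spouses are the other parents of v's children.
Parents of Z_5: Z_1, Z_2, Z_3, Z_4.
Z_5 has children Z_7, Z_8, Z_9, Z_11, Z_12, Z_13, Z_14.
For each child, the remaining parents (spouses of Z_5):
  parents(Z_7) \ {Z_5} = {Z_0, Z_6}.
  Z_8's other parent is Z_6.
  Z_9 also has parents Z_0, Z_7.
  parents(Z_11) \ {Z_5} = {Z_1, Z_2, Z_9}.
  Z_12 also has parents Z_9, Z_10.
  parents(Z_13) \ {Z_5} = {Z_0, Z_2, Z_3, Z_4, Z_10}.
  parents(Z_14) \ {Z_5} = {Z_6, Z_9, Z_11}.
MB(Z_5) = {Z_0, Z_1, Z_2, Z_3, Z_4, Z_6, Z_7, Z_8, Z_9, Z_10, Z_11, Z_12, Z_13, Z_14}, which has 14 nodes.

14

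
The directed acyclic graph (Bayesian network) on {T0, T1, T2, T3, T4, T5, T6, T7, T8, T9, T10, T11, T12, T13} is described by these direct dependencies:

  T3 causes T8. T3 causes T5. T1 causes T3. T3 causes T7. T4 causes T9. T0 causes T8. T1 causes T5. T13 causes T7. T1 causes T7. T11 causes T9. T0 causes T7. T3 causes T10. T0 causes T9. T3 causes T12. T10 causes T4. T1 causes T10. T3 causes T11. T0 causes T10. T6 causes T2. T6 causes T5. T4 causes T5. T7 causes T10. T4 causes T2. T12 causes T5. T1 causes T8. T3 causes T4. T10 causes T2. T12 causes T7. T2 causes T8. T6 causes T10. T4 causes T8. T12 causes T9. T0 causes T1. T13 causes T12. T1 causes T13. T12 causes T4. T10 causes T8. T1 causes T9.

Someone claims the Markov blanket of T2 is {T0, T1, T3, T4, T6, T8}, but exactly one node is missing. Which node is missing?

T2's parents: T4, T6, T10.
T2's children: T8.
Other parents of T2's children:
  T8's other parents are T0, T1, T3, T4, T10.
MB(T2) = {T0, T1, T3, T4, T6, T8, T10}.
Comparing with the claimed set, T10 is missing.

T10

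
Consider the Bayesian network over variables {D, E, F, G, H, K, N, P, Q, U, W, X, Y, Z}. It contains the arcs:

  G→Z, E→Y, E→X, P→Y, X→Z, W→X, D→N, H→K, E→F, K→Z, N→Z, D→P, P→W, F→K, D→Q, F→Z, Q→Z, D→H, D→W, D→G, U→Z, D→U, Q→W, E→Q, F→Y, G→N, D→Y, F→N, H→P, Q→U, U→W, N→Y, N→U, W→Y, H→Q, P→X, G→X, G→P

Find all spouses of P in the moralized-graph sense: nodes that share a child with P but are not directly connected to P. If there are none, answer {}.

Children of P: W, X, Y.
  W's other parents are D, Q, U.
  X also has parents E, G, W.
  Y also has parents D, E, F, N, W.
Excluding nodes already adjacent to P (D, G, H, W, X, Y), the co-parent-only contribution is {E, F, N, Q, U}.

{E, F, N, Q, U}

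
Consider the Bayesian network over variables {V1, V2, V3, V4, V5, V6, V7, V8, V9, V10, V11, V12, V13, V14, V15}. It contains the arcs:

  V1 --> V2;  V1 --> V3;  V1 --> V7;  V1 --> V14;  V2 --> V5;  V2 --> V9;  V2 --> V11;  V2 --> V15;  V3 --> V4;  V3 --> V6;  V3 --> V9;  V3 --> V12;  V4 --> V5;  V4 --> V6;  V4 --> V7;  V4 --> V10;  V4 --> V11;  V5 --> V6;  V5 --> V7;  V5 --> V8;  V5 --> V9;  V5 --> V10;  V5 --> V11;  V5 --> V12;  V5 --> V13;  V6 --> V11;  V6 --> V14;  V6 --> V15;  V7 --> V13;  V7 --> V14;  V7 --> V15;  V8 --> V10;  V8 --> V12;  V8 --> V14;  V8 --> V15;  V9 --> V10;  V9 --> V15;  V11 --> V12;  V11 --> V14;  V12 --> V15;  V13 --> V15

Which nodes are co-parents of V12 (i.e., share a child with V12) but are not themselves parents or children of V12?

Children of V12: V15.
  V15's other parents are V2, V6, V7, V8, V9, V13.
Excluding nodes already adjacent to V12 (V3, V5, V8, V11, V15), the co-parent-only contribution is {V2, V6, V7, V9, V13}.

{V2, V6, V7, V9, V13}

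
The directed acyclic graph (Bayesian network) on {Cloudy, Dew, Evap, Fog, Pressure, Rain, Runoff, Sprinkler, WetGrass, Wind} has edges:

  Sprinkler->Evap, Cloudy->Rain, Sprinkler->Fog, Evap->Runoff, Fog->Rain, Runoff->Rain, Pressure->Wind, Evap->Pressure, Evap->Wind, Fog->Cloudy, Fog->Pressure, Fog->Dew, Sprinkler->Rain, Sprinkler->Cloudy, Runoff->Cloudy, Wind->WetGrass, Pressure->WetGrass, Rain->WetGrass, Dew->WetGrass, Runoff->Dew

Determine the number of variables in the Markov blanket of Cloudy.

By definition, MB(Cloudy) is built from Cloudy's parents, Cloudy's children, and the co-parents of Cloudy.
Cloudy's parents: Fog, Runoff, Sprinkler.
Cloudy has child Rain.
Parents of each child, excluding Cloudy:
  Rain also has parents Fog, Runoff, Sprinkler.
MB(Cloudy) = {Fog, Rain, Runoff, Sprinkler}, which has 4 nodes.

4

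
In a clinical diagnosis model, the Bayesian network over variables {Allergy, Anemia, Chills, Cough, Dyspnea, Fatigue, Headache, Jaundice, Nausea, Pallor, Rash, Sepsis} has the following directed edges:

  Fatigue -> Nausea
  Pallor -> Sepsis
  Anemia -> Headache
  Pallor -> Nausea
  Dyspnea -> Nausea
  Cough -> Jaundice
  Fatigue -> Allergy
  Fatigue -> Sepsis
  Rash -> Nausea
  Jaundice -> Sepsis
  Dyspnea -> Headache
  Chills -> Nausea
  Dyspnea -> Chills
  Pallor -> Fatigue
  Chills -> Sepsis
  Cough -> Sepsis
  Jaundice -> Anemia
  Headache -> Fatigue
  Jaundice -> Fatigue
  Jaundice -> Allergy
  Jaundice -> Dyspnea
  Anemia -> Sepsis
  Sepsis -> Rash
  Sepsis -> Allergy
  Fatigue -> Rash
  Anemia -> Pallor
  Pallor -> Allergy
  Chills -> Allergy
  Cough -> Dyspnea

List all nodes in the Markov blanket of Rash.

{Chills, Dyspnea, Fatigue, Nausea, Pallor, Sepsis}

Rash has child Nausea.
Rash's parents: Fatigue, Sepsis.
Co-parents of Rash (other parents of its children):
  Nausea also has parents Chills, Dyspnea, Fatigue, Pallor.
Taking the union gives {Chills, Dyspnea, Fatigue, Nausea, Pallor, Sepsis}.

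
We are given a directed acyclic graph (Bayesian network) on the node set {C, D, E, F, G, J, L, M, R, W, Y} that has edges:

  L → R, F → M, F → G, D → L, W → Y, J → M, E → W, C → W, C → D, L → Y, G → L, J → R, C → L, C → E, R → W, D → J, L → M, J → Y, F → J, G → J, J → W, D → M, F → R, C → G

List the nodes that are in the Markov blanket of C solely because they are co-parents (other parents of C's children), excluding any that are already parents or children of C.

{F, J, R}

Children of C: D, E, G, L, W.
  D: no additional parents.
  E has no other parent.
  parents(G) \ {C} = {F}.
  L also has parents D, G.
  W also has parents E, J, R.
Excluding nodes already adjacent to C (D, E, G, L, W), the co-parent-only contribution is {F, J, R}.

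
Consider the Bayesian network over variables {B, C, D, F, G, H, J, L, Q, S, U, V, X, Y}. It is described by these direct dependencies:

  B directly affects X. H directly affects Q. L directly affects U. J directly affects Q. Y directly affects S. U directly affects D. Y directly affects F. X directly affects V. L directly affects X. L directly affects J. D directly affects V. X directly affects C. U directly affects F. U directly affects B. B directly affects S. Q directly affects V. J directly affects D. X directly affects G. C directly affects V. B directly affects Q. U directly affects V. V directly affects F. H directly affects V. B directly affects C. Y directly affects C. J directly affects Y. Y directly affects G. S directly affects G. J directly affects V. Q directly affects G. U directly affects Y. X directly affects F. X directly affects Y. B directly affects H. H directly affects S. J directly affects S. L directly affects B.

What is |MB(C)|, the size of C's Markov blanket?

9

Parents of C: B, X, Y.
C's children: V.
For each child, the remaining parents (spouses of C):
  V: D, H, J, Q, U, X
MB(C) = {B, D, H, J, Q, U, V, X, Y}, which has 9 nodes.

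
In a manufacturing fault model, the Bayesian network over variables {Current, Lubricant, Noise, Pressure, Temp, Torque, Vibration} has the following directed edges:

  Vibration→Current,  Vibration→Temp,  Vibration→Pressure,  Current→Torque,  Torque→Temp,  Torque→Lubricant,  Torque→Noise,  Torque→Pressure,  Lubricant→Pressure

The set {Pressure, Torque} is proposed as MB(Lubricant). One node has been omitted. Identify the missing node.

Vibration

The Markov blanket of a node is its parents, its children, and the other parents of its children.
Parents of Lubricant: Torque.
Lubricant's children: Pressure.
Parents of each child, excluding Lubricant:
  Pressure: Torque, Vibration
MB(Lubricant) = {Pressure, Torque, Vibration}.
Comparing with the claimed set, Vibration is missing.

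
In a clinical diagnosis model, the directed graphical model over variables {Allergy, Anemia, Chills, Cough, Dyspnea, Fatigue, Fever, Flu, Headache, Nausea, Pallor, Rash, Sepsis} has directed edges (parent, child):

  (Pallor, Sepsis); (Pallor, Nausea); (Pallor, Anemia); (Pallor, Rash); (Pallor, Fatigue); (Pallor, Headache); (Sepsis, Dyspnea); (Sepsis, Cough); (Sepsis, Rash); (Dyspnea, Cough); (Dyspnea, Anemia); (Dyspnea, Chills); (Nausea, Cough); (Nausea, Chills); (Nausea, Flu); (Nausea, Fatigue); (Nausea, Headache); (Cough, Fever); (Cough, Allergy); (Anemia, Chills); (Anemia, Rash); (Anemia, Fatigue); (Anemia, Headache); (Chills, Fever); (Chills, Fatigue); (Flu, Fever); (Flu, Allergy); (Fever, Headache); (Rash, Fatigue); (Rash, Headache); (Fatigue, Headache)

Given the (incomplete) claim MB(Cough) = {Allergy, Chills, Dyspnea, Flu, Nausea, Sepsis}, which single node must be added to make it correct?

Fever

Ch(Cough) = {Allergy, Fever}.
Cough's parents: Dyspnea, Nausea, Sepsis.
Parents of each child, excluding Cough:
  Fever: Chills, Flu
  Allergy: Flu
MB(Cough) = {Allergy, Chills, Dyspnea, Fever, Flu, Nausea, Sepsis}.
Comparing with the claimed set, Fever is missing.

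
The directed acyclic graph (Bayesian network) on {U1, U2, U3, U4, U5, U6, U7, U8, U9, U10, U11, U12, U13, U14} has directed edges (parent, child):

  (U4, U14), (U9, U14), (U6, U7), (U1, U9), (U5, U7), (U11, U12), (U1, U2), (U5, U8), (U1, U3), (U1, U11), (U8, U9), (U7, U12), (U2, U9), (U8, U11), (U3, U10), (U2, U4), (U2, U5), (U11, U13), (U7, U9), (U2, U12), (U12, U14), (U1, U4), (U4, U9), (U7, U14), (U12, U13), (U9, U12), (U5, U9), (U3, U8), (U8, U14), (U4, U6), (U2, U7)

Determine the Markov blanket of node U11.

U11's parents: U1, U8.
U11's children: U12, U13.
For each child, the remaining parents (spouses of U11):
  parents(U12) \ {U11} = {U2, U7, U9}.
  U13's other parent is U12.
Taking the union gives {U1, U2, U7, U8, U9, U12, U13}.

{U1, U2, U7, U8, U9, U12, U13}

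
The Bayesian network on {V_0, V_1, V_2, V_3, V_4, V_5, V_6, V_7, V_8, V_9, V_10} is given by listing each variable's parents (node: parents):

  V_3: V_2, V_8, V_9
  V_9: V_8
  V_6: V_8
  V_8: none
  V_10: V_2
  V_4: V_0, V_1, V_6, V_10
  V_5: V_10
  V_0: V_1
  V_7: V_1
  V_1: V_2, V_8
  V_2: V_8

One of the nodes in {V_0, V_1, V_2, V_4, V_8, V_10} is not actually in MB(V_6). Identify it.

Recall MB(v) = parents ∪ children ∪ spouses, where spouses are the other parents of v's children.
V_6 has child V_4.
Parents of V_6: V_8.
Other parents of V_6's children:
  V_4: V_0, V_1, V_10
MB(V_6) = {V_0, V_1, V_4, V_8, V_10}.
V_2 is neither a parent, child, nor co-parent of V_6, so it does not belong.

V_2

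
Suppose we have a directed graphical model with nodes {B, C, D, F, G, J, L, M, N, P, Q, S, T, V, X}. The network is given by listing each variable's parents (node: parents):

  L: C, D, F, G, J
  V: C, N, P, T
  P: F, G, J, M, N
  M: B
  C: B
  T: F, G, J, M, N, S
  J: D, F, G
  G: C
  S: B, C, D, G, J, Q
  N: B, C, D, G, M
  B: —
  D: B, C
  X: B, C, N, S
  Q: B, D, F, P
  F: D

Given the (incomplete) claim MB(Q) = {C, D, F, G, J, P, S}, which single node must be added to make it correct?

B

A node's Markov blanket = Pa ∪ Ch ∪ (parents of Ch other than the node itself).
Q has parents B, D, F, P.
Children of Q: S.
Parents of each child, excluding Q:
  parents(S) \ {Q} = {B, C, D, G, J}.
MB(Q) = {B, C, D, F, G, J, P, S}.
Comparing with the claimed set, B is missing.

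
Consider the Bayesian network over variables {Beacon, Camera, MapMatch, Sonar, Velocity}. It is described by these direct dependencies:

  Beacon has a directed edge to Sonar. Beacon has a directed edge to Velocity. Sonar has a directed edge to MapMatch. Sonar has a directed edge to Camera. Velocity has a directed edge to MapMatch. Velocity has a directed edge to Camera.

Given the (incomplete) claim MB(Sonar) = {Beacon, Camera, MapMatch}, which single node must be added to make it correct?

Velocity

Recall MB(v) = parents ∪ children ∪ spouses, where spouses are the other parents of v's children.
Pa(Sonar) = {Beacon}.
Ch(Sonar) = {Camera, MapMatch}.
Other parents of Sonar's children:
  MapMatch: Velocity
  Camera: Velocity
MB(Sonar) = {Beacon, Camera, MapMatch, Velocity}.
Comparing with the claimed set, Velocity is missing.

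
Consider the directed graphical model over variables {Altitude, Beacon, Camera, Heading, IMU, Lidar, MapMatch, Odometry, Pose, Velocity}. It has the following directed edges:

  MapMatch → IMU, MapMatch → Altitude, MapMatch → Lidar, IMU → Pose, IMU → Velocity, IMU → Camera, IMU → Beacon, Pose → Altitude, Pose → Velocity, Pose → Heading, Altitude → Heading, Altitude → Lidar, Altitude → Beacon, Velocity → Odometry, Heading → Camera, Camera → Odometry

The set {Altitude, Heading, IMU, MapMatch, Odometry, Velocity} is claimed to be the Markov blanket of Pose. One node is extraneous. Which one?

Odometry

The Markov blanket of a node is its parents, its children, and the other parents of its children.
Pose's parents: IMU.
Pose's children: Altitude, Heading, Velocity.
For each child, the remaining parents (spouses of Pose):
  Altitude's other parent is MapMatch.
  Velocity also has parent IMU.
  Heading also has parent Altitude.
MB(Pose) = {Altitude, Heading, IMU, MapMatch, Velocity}.
Odometry is neither a parent, child, nor co-parent of Pose, so it does not belong.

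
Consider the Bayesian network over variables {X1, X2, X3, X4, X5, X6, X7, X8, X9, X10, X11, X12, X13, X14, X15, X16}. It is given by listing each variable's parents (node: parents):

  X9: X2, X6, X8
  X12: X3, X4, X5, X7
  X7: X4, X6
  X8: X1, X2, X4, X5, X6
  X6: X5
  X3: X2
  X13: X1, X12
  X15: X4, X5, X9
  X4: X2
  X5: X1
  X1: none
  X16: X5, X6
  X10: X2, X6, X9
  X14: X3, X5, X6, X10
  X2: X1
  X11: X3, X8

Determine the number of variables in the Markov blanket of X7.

5

X7's children: X12.
Pa(X7) = {X4, X6}.
Other parents of X7's children:
  parents(X12) \ {X7} = {X3, X4, X5}.
MB(X7) = {X3, X4, X5, X6, X12}, which has 5 nodes.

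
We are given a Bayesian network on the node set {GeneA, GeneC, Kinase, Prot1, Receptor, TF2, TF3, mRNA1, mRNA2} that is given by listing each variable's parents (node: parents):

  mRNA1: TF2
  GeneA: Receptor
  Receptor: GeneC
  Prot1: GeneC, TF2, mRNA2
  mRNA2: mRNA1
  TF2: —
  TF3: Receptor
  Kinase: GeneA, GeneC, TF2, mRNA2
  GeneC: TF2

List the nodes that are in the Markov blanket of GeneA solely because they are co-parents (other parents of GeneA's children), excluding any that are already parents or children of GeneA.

{GeneC, TF2, mRNA2}

Children of GeneA: Kinase.
  parents(Kinase) \ {GeneA} = {GeneC, TF2, mRNA2}.
Excluding nodes already adjacent to GeneA (Kinase, Receptor), the co-parent-only contribution is {GeneC, TF2, mRNA2}.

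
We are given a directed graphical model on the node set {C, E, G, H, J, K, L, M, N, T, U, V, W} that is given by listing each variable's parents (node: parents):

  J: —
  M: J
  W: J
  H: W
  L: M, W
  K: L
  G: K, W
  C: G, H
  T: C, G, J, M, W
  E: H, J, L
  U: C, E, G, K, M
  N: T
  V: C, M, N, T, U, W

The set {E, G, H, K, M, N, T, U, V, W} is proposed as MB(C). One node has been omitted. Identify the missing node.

The Markov blanket of a node is its parents, its children, and the other parents of its children.
C has children T, U, V.
C has parents G, H.
For each child, the remaining parents (spouses of C):
  T: G, J, M, W
  U: E, G, K, M
  V: M, N, T, U, W
MB(C) = {E, G, H, J, K, M, N, T, U, V, W}.
Comparing with the claimed set, J is missing.

J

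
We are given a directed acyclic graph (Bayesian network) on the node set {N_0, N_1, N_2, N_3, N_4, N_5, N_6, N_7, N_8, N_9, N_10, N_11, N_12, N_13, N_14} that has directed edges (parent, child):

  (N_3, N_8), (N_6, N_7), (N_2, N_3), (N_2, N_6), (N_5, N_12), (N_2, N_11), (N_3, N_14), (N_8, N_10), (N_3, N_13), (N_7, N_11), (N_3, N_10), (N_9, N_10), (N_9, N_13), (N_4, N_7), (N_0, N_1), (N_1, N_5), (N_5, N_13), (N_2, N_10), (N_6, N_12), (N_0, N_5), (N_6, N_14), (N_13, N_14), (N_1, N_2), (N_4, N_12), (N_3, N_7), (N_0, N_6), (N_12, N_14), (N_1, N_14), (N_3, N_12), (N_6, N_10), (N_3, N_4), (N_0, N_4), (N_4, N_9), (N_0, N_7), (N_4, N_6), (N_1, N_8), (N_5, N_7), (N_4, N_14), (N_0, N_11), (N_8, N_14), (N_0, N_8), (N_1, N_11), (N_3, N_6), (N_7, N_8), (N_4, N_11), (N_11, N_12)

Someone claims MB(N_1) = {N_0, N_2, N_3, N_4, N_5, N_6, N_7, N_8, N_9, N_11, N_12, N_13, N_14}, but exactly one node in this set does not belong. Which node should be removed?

N_9

The Markov blanket of a node is its parents, its children, and the other parents of its children.
Parents of N_1: N_0.
Ch(N_1) = {N_2, N_5, N_8, N_11, N_14}.
Parents of each child, excluding N_1:
  N_2: no additional parents.
  N_5's other parent is N_0.
  parents(N_8) \ {N_1} = {N_0, N_3, N_7}.
  N_11's other parents are N_0, N_2, N_4, N_7.
  N_14 also has parents N_3, N_4, N_6, N_8, N_12, N_13.
MB(N_1) = {N_0, N_2, N_3, N_4, N_5, N_6, N_7, N_8, N_11, N_12, N_13, N_14}.
N_9 is neither a parent, child, nor co-parent of N_1, so it does not belong.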